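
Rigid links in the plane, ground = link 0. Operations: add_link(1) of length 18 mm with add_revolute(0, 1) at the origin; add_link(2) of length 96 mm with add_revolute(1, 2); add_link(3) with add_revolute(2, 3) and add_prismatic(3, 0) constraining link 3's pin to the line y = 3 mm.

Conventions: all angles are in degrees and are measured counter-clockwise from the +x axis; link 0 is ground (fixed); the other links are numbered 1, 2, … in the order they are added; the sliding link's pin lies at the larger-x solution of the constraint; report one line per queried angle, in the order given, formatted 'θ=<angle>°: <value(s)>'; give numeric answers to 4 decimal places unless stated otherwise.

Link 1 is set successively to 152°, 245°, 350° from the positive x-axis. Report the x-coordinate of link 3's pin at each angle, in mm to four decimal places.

geometry: r = 18 mm, L = 96 mm, e = 3 mm
θ=152°: crank pin P = (r cos θ, r sin θ) = (-15.893057, 8.450488)
θ=152°: h = r sin θ − e = 8.450488 − 3 = 5.450488
θ=152°: x = r cos θ + √(L² − h²) = -15.893057 + 95.845147 = 79.952090
θ=245°: crank pin P = (r cos θ, r sin θ) = (-7.607129, -16.313540)
θ=245°: h = r sin θ − e = -16.313540 − 3 = -19.313540
θ=245°: x = r cos θ + √(L² − h²) = -7.607129 + 94.037158 = 86.430030
θ=350°: crank pin P = (r cos θ, r sin θ) = (17.726540, -3.125667)
θ=350°: h = r sin θ − e = -3.125667 − 3 = -6.125667
θ=350°: x = r cos θ + √(L² − h²) = 17.726540 + 95.804364 = 113.530904

θ=152°: 79.9521
θ=245°: 86.4300
θ=350°: 113.5309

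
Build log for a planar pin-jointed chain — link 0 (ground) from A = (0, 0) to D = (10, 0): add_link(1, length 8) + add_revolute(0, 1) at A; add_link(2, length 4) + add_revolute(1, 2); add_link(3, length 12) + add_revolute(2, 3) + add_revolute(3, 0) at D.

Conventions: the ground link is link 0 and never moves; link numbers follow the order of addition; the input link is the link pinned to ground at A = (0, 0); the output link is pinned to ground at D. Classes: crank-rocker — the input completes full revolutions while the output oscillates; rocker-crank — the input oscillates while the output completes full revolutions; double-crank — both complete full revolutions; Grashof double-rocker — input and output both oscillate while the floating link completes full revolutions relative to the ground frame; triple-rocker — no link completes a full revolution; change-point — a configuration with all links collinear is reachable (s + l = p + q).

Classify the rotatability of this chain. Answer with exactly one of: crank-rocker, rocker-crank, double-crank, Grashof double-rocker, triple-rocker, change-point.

lengths: ground=10, input=8, coupler=4, output=12
sorted: s=4 (shortest), l=12 (longest), p+q=18
s + l = 16 vs p + q = 18
s + l < p + q (Grashof) with shortest = coupler link → Grashof double-rocker

Grashof double-rocker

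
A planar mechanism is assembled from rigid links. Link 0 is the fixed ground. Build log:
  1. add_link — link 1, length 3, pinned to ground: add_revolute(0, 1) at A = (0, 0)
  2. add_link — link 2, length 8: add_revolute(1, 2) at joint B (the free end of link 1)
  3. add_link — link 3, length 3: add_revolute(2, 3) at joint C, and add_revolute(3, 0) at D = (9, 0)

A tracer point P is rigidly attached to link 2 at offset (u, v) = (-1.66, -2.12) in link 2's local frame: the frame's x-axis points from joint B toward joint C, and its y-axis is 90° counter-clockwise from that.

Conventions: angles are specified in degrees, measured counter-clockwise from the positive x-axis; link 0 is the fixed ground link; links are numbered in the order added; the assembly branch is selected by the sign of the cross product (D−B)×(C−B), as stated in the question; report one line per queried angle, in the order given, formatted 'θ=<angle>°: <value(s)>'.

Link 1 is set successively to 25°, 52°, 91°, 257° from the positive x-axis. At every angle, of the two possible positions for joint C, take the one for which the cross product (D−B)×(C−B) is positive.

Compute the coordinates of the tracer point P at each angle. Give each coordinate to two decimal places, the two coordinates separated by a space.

A=(0,0), D=(9.00,0)
θ=25°: B = A + 3.00·(cos25°, sin25°) = (2.7189, 1.2679)
θ=25°: |BD| = 6.4078
θ=25°: circle(B,8.00) ∩ circle(D,3.00): a=7.4956, h=2.7958
θ=25°:   candidates: C₊=(10.6195,2.5253) cross=17.915; C₋=(9.5131,-2.9558) cross=-17.915
θ=25°:   branch + wants cross > 0 → take C=(10.6195,2.5253) (cross=17.915)
θ=25°: ex = (C−B)/|BC| = (0.9876,0.1572); ey = (-0.1572,0.9876)
θ=25°: P = B + -1.66·ex + -2.12·ey = (1.4128,-1.0867)
θ=52°: B = A + 3.00·(cos52°, sin52°) = (1.8470, 2.3640)
θ=52°: |BD| = 7.5335
θ=52°: circle(B,8.00) ∩ circle(D,3.00): a=7.4171, h=2.9977
θ=52°:   candidates: C₊=(9.8301,2.8829) cross=22.584; C₋=(7.9488,-2.8098) cross=-22.584
θ=52°:   branch + wants cross > 0 → take C=(9.8301,2.8829) (cross=22.584)
θ=52°: ex = (C−B)/|BC| = (0.9979,0.0649); ey = (-0.0649,0.9979)
θ=52°: P = B + -1.66·ex + -2.12·ey = (0.3280,0.1408)
θ=91°: B = A + 3.00·(cos91°, sin91°) = (-0.0524, 2.9995)
θ=91°: |BD| = 9.5364
θ=91°: circle(B,8.00) ∩ circle(D,3.00): a=7.6519, h=2.3342
θ=91°:   candidates: C₊=(7.9454,2.8085) cross=22.260; C₋=(6.4769,-1.6230) cross=-22.260
θ=91°:   branch + wants cross > 0 → take C=(7.9454,2.8085) (cross=22.260)
θ=91°: ex = (C−B)/|BC| = (0.9997,-0.0239); ey = (0.0239,0.9997)
θ=91°: P = B + -1.66·ex + -2.12·ey = (-1.7625,0.9198)
θ=257°: B = A + 3.00·(cos257°, sin257°) = (-0.6749, -2.9231)
θ=257°: |BD| = 10.1068
θ=257°: circle(B,8.00) ∩ circle(D,3.00): a=7.7743, h=1.8867
θ=257°:   candidates: C₊=(6.2216,1.1315) cross=19.069; C₋=(7.3129,-2.4807) cross=-19.069
θ=257°:   branch + wants cross > 0 → take C=(6.2216,1.1315) (cross=19.069)
θ=257°: ex = (C−B)/|BC| = (0.8621,0.5068); ey = (-0.5068,0.8621)
θ=257°: P = B + -1.66·ex + -2.12·ey = (-1.0314,-5.5920)

θ=25°: 1.41 -1.09
θ=52°: 0.33 0.14
θ=91°: -1.76 0.92
θ=257°: -1.03 -5.59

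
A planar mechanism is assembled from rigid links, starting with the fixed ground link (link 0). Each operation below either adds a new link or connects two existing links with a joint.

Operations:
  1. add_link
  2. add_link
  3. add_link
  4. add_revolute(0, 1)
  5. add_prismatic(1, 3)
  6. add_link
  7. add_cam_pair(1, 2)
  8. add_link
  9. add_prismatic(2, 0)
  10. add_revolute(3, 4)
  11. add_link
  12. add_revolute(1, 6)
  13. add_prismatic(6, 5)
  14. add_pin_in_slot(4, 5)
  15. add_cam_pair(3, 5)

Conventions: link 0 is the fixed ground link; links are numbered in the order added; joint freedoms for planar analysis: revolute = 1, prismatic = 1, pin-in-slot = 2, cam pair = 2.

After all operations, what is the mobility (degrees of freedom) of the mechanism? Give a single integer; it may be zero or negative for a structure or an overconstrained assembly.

link 0 = ground. State L|J1|J2 = 1|0|0
+link1  2|0|0
+link2  3|0|0
+link3  4|0|0
R(0,1) f=1→J1  4|1|0
P(1,3) f=1→J1  4|2|0
+link4  5|2|0
C(1,2) f=2→J2  5|2|1
+link5  6|2|1
P(2,0) f=1→J1  6|3|1
R(3,4) f=1→J1  6|4|1
+link6  7|4|1
R(1,6) f=1→J1  7|5|1
P(6,5) f=1→J1  7|6|1
PS(4,5) f=2→J2  7|6|2
C(3,5) f=2→J2  7|6|3
M = 3(7−1)−2·6−3 = 18−12−3 = 3

M = 3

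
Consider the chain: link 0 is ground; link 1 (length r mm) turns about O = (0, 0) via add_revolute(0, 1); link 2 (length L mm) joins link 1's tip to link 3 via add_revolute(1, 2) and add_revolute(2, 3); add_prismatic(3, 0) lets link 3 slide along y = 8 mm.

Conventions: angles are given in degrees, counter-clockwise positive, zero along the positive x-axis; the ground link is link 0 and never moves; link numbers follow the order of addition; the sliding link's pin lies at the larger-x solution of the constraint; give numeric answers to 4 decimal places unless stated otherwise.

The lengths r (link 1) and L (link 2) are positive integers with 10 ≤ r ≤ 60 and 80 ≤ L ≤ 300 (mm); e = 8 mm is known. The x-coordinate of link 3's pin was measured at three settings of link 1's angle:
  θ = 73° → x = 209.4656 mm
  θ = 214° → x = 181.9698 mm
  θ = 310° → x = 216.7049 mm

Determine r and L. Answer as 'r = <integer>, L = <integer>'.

constraint per measurement: (x − r cos θ)² + (r sin θ − e)² = L²
subtracting the θ₁ and θ₂ equations cancels the r² and L² terms:
r = (x₁² − x₂²) / (2[(x₁cos θ₁ + e sin θ₁) − (x₂cos θ₂ + e sin θ₂)]) = 24.0000 → r = 24
L² = (x₁ − r cos θ₁)² + (r sin θ₁ − e)² = 41209.0095 → L = 203.0000 → L = 203
check at θ₃=310°: x = 216.7049 (printed 216.7049) ✓

r = 24, L = 203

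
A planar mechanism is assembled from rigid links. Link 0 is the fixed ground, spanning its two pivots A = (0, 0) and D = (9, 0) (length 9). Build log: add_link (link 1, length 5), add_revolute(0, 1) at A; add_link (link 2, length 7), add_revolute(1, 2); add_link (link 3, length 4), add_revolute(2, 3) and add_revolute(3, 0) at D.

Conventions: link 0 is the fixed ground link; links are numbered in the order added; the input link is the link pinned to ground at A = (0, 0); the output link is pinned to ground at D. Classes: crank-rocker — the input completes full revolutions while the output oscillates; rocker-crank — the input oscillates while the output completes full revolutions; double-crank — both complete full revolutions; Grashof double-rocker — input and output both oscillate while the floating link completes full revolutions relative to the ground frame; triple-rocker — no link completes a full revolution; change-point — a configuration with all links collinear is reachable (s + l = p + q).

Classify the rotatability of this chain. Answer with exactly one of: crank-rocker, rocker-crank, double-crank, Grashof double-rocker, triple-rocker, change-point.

lengths: ground=9, input=5, coupler=7, output=4
sorted: s=4 (shortest), l=9 (longest), p+q=12
s + l = 13 vs p + q = 12
s + l > p + q → non-Grashof → no link fully rotates → triple-rocker

triple-rocker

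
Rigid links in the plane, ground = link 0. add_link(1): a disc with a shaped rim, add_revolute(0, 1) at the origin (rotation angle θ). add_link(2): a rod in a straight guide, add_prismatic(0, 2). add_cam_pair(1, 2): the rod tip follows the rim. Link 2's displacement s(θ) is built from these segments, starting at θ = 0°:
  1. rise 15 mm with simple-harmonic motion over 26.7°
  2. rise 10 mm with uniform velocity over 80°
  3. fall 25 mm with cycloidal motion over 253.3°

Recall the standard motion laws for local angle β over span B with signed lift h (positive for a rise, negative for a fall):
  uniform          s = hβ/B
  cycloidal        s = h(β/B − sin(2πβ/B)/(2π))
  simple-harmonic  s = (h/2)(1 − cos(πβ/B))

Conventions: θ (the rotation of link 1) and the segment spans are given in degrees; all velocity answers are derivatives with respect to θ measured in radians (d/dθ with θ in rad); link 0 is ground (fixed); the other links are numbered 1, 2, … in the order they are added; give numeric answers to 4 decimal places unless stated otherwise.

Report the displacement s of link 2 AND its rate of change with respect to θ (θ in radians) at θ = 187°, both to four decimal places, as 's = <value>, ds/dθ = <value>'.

segment 1 (0° to 26.7°, simple-harmonic, h = 15) is passed completely: s = 0.0000 + (15) = 15.0000
segment 2 (26.7° to 106.7°, uniform, h = 10) is passed completely: s = 15.0000 + (10) = 25.0000
θ = 187° falls in segment 3 (106.7° to 360°, cycloidal, h = -25): β = 187 − 106.7 = 80.3°, B = 253.3°; Δs = -25·(0.3170 − sin(2π·0.3170)/(2π)) = -4.2941; s = 25.0000 − 4.2941 = 20.7059
velocity in seg [106.7°–360°] (cycloidal), θ in radians: β = 80.3° = 1.4015 rad, B = 253.3° = 4.4209 rad; ds/dθ = (h/B)(1 − cos(2πβ/B)) = ((-25)/4.4209)(1 − cos(2π·0.3170)) = -7.966315 mm/rad

s = 20.7059, ds/dθ = -7.9663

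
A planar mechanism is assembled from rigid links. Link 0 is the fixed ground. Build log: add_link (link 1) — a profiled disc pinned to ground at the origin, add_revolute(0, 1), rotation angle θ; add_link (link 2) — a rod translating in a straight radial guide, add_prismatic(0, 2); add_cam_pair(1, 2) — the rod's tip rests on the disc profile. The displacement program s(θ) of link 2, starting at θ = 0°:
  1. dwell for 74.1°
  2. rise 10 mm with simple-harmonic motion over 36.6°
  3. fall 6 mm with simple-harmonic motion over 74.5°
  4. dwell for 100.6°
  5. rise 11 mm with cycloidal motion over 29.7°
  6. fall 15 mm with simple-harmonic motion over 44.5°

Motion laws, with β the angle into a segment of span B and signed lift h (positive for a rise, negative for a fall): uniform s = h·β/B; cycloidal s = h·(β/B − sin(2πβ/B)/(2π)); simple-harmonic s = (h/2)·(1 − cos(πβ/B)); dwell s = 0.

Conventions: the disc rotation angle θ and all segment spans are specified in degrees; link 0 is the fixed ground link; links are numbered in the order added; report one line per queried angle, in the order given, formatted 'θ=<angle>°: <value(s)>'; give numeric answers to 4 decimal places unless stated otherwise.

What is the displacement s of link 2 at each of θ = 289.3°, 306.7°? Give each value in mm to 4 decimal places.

seg 1 [0°–74.1°] dwell: s stays 0.0000
seg 2 [74.1°–110.7°] simple-harmonic, h=10: full span → s += 10 → s = 10.0000
seg 3 [110.7°–185.2°] simple-harmonic, h=-6: full span → s += -6 → s = 4.0000
seg 4 [185.2°–285.8°] dwell: s stays 4.0000
seg 5 [285.8°–315.5°] cycloidal, h=11: θ=289.3° here. β=3.5, B=29.7. 11·(0.1178 − sin(2π·0.1178)/(2π)) = 0.1152 → s = 4.1152
seg 5 [285.8°–315.5°] cycloidal, h=11: θ=306.7° here. β=20.9, B=29.7. 11·(0.7037 − sin(2π·0.7037)/(2π)) = 9.4179 → s = 13.4179

θ=289.3°: 4.1152
θ=306.7°: 13.4179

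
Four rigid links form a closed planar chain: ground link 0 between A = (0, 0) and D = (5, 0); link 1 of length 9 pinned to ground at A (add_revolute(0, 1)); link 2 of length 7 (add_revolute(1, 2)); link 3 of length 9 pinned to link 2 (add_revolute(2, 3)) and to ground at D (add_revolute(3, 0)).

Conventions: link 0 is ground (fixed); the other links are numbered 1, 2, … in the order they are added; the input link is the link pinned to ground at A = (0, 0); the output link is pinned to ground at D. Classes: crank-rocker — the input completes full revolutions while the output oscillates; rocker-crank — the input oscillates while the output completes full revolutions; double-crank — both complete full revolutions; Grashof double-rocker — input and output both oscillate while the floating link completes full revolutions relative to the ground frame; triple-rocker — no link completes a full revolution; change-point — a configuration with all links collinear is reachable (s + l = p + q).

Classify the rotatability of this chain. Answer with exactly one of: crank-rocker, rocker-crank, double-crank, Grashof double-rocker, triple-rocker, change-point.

lengths: ground=5, input=9, coupler=7, output=9
sorted: s=5 (shortest), l=9 (longest), p+q=16
s + l = 14 vs p + q = 16
s + l < p + q (Grashof) with shortest = ground link → double-crank

double-crank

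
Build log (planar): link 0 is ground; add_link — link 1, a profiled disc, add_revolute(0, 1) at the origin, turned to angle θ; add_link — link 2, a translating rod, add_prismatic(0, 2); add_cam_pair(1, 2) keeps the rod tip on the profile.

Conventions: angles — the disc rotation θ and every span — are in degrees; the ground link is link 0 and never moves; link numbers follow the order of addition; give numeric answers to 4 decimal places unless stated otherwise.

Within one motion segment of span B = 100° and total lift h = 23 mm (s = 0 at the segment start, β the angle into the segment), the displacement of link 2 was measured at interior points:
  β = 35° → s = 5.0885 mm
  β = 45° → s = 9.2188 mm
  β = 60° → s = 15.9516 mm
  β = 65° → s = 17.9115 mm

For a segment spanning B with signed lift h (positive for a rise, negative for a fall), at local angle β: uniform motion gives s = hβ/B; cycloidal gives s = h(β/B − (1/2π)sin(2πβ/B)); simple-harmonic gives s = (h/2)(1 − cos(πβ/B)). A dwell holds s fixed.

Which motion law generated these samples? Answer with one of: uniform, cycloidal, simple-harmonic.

candidates at β/B = r: uniform s = h·r (linear in β); cycloidal s = h·(r − sin(2πr)/(2π)); simple-harmonic s = (h/2)(1 − cos(πr))
β=35°: printed 5.0885 | uniform 8.0500, cycloidal 5.0885, simple-harmonic 6.2791
β=45°: printed 9.2188 | uniform 10.3500, cycloidal 9.2188, simple-harmonic 9.7010
β=60°: printed 15.9516 | uniform 13.8000, cycloidal 15.9516, simple-harmonic 15.0537
β=65°: printed 17.9115 | uniform 14.9500, cycloidal 17.9115, simple-harmonic 16.7209
only one law matches every sample → cycloidal

cycloidal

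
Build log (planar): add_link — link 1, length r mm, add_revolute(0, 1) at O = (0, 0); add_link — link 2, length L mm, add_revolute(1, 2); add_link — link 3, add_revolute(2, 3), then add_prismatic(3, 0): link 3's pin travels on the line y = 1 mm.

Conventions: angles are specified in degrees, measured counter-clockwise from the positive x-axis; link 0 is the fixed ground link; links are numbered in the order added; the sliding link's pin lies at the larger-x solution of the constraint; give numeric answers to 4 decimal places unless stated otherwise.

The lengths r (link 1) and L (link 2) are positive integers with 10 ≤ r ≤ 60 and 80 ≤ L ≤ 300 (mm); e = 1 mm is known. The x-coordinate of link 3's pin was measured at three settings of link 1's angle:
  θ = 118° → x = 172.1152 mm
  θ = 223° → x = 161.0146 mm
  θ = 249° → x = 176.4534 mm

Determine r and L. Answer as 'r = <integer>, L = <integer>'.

constraint per measurement: (x − r cos θ)² + (r sin θ − e)² = L²
subtracting the θ₁ and θ₂ equations cancels the r² and L² terms:
r = (x₁² − x₂²) / (2[(x₁cos θ₁ + e sin θ₁) − (x₂cos θ₂ + e sin θ₂)]) = 47.9998 → r = 48
L² = (x₁ − r cos θ₁)² + (r sin θ₁ − e)² = 39600.9855 → L = 199.0000 → L = 199
check at θ₃=249°: x = 176.4534 (printed 176.4534) ✓

r = 48, L = 199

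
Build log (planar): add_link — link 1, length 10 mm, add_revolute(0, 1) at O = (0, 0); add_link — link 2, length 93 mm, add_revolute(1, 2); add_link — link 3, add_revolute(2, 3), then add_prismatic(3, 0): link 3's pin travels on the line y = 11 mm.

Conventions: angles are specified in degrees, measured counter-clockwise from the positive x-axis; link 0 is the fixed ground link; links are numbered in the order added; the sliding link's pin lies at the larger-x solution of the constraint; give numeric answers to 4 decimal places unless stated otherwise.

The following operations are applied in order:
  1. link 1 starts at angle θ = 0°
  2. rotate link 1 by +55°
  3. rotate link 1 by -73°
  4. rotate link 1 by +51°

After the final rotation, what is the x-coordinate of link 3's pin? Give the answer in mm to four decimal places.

geometry: r = 10 mm, L = 93 mm, e = 11 mm; θ starts at 0°
rotate link 1 by +55°: θ ← 0° +55° = 55°
rotate link 1 by -73°: θ ← 55° -73° = -18°
rotate link 1 by +51°: θ ← -18° +51° = 33°
crank pin P = (r cos θ, r sin θ) = (8.386706, 5.446390)
h = r sin θ − e = 5.446390 − 11 = -5.553610
x = r cos θ + √(L² − h²) = 8.386706 + 92.834032 = 101.220737

101.2207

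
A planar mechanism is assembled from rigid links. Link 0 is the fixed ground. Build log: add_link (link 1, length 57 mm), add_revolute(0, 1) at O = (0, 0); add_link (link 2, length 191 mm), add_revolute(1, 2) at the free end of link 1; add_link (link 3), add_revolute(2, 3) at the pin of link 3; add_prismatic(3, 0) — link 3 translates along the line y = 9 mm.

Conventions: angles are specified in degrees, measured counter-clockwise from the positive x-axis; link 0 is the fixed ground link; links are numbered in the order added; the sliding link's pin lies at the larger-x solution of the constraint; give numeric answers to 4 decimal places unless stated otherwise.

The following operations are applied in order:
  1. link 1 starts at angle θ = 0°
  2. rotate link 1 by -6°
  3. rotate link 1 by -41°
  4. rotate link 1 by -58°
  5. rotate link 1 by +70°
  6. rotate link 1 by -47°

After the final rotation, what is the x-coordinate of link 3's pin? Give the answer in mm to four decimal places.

geometry: r = 57 mm, L = 191 mm, e = 9 mm; θ starts at 0°
rotate link 1 by -6°: θ ← 0° -6° = -6°
rotate link 1 by -41°: θ ← -6° -41° = -47°
rotate link 1 by -58°: θ ← -47° -58° = -105°
rotate link 1 by +70°: θ ← -105° +70° = -35°
rotate link 1 by -47°: θ ← -35° -47° = -82°
crank pin P = (r cos θ, r sin θ) = (7.932867, -56.445280)
h = r sin θ − e = -56.445280 − 9 = -65.445280
x = r cos θ + √(L² − h²) = 7.932867 + 179.437776 = 187.370642

187.3706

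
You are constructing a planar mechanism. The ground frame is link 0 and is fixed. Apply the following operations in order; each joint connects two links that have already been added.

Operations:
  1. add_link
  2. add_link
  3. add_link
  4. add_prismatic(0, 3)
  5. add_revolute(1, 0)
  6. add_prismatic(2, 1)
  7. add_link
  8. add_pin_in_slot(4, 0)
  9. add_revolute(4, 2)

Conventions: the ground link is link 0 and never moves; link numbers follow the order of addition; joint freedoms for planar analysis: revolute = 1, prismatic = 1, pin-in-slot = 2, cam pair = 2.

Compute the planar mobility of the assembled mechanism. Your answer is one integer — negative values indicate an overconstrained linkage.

L=1 J1=0 J2=0
add link → L=2 J1=0 J2=0
add link → L=3 J1=0 J2=0
add link → L=4 J1=0 J2=0
P@0,3 dof=1 J1 → L=4 J1=1 J2=0
R@1,0 dof=1 J1 → L=4 J1=2 J2=0
P@2,1 dof=1 J1 → L=4 J1=3 J2=0
add link → L=5 J1=3 J2=0
PS@4,0 dof=2 J2 → L=5 J1=3 J2=1
R@4,2 dof=1 J1 → L=5 J1=4 J2=1
M=3(L−1)−2J1−J2=3·4−2·4−1=3

M = 3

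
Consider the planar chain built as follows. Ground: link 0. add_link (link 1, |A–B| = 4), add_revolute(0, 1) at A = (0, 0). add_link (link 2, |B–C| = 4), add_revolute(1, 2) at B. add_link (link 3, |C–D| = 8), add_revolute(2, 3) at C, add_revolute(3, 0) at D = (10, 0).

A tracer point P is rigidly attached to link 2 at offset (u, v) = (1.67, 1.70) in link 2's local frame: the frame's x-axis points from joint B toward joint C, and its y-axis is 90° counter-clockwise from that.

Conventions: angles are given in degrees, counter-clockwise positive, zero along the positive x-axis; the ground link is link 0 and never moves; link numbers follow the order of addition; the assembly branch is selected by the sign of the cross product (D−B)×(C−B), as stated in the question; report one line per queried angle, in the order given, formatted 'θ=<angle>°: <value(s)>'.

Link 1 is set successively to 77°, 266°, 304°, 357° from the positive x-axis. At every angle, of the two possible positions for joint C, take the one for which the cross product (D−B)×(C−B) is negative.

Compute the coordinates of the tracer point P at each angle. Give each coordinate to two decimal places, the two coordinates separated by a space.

A=(0,0), D=(10.00,0)
θ=77°: B = A + 4.00·(cos77°, sin77°) = (0.8998, 3.8975)
θ=77°: |BD| = 9.8997
θ=77°: circle(B,4.00) ∩ circle(D,8.00): a=2.5255, h=3.1019
θ=77°:   candidates: C₊=(4.4426,5.7546) cross=30.708; C₋=(2.0002,0.0518) cross=-30.708
θ=77°:   branch - wants cross < 0 → take C=(2.0002,0.0518) (cross=-30.708)
θ=77°: ex = (C−B)/|BC| = (0.2751,-0.9614); ey = (0.9614,0.2751)
θ=77°: P = B + 1.67·ex + 1.70·ey = (2.9936,2.7596)
θ=266°: B = A + 4.00·(cos266°, sin266°) = (-0.2790, -3.9903)
θ=266°: |BD| = 11.0264
θ=266°: circle(B,4.00) ∩ circle(D,8.00): a=3.3366, h=2.2062
θ=266°:   candidates: C₊=(2.0330,-0.7261) cross=24.326; C₋=(3.6298,-4.8395) cross=-24.326
θ=266°:   branch - wants cross < 0 → take C=(3.6298,-4.8395) (cross=-24.326)
θ=266°: ex = (C−B)/|BC| = (0.9772,-0.2123); ey = (0.2123,0.9772)
θ=266°: P = B + 1.67·ex + 1.70·ey = (1.7138,-2.6836)
θ=304°: B = A + 4.00·(cos304°, sin304°) = (2.2368, -3.3162)
θ=304°: |BD| = 8.4418
θ=304°: circle(B,4.00) ∩ circle(D,8.00): a=1.3779, h=3.7552
θ=304°:   candidates: C₊=(2.0288,0.6784) cross=31.701; C₋=(4.9791,-6.2282) cross=-31.701
θ=304°:   branch - wants cross < 0 → take C=(4.9791,-6.2282) (cross=-31.701)
θ=304°: ex = (C−B)/|BC| = (0.6856,-0.7280); ey = (0.7280,0.6856)
θ=304°: P = B + 1.67·ex + 1.70·ey = (4.6193,-3.3664)
θ=357°: B = A + 4.00·(cos357°, sin357°) = (3.9945, -0.2093)
θ=357°: |BD| = 6.0091
θ=357°: circle(B,4.00) ∩ circle(D,8.00): a=-0.9894, h=3.8757
θ=357°:   candidates: C₊=(2.8707,3.6296) cross=23.290; C₋=(3.1408,-4.1172) cross=-23.290
θ=357°:   branch - wants cross < 0 → take C=(3.1408,-4.1172) (cross=-23.290)
θ=357°: ex = (C−B)/|BC| = (-0.2134,-0.9770); ey = (0.9770,-0.2134)
θ=357°: P = B + 1.67·ex + 1.70·ey = (5.2989,-2.2037)

θ=77°: 2.99 2.76
θ=266°: 1.71 -2.68
θ=304°: 4.62 -3.37
θ=357°: 5.30 -2.20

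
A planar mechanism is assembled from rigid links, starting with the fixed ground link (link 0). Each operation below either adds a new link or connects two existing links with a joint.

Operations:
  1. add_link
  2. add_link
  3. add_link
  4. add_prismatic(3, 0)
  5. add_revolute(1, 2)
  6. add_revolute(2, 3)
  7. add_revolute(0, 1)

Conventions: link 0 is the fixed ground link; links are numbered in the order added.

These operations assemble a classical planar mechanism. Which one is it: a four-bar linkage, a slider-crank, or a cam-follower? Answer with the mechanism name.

links: 4 (incl. ground); joints: 3 revolute, 1 prismatic, 0 higher (cam) pair, forming one closed loop
4 links, 3 revolutes + 1 prismatic in one loop → slider-crank

slider-crank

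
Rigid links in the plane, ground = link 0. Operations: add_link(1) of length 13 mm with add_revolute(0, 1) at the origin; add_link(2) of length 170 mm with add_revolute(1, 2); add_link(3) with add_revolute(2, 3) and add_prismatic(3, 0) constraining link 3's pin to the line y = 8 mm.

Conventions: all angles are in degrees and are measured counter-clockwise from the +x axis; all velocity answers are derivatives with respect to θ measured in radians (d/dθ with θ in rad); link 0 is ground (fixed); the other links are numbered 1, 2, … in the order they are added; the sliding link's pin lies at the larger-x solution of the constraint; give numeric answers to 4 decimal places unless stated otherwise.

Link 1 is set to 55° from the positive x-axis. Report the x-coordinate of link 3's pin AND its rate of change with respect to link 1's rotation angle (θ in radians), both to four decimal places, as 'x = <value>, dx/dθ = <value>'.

geometry: r = 13 mm, L = 170 mm, e = 8 mm
crank pin P = (r cos θ, r sin θ) = (7.456494, 10.648977)
h = r sin θ − e = 10.648977 − 8 = 2.648977
x = r cos θ + √(L² − h²) = 7.456494 + 169.979360 = 177.435854
dx/dθ = −r sin θ − h·r cos θ/√(L² − h²) (θ in radians; h = 2.648977) = -10.765179

x = 177.4359, dx/dθ = -10.7652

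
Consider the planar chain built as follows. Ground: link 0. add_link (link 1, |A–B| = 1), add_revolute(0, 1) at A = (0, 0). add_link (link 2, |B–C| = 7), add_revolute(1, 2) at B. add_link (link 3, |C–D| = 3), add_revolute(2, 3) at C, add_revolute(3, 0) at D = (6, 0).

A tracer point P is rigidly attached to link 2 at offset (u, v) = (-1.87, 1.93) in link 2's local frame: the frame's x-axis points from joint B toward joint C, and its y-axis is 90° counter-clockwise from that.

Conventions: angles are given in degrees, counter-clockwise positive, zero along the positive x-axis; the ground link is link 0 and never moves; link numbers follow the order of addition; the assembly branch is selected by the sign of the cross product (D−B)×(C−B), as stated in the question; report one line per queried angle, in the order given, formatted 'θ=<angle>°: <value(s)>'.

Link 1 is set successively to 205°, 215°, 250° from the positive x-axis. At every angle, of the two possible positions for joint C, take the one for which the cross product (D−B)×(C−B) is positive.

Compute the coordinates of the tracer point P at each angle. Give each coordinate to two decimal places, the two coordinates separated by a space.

A=(0,0), D=(6.00,0)
θ=205°: B = A + 1.00·(cos205°, sin205°) = (-0.9063, -0.4226)
θ=205°: |BD| = 6.9192
θ=205°: circle(B,7.00) ∩ circle(D,3.00): a=6.3501, h=2.9455
θ=205°:   candidates: C₊=(5.2520,2.9053) cross=20.381; C₋=(5.6119,-2.9748) cross=-20.381
θ=205°:   branch + wants cross > 0 → take C=(5.2520,2.9053) (cross=20.381)
θ=205°: ex = (C−B)/|BC| = (0.8798,0.4754); ey = (-0.4754,0.8798)
θ=205°: P = B + -1.87·ex + 1.93·ey = (-3.4690,0.3863)
θ=215°: B = A + 1.00·(cos215°, sin215°) = (-0.8192, -0.5736)
θ=215°: |BD| = 6.8432
θ=215°: circle(B,7.00) ∩ circle(D,3.00): a=6.3442, h=2.9582
θ=215°:   candidates: C₊=(5.2548,2.9060) cross=20.244; C₋=(5.7507,-2.9896) cross=-20.244
θ=215°:   branch + wants cross > 0 → take C=(5.2548,2.9060) (cross=20.244)
θ=215°: ex = (C−B)/|BC| = (0.8677,0.4971); ey = (-0.4971,0.8677)
θ=215°: P = B + -1.87·ex + 1.93·ey = (-3.4011,0.1716)
θ=250°: B = A + 1.00·(cos250°, sin250°) = (-0.3420, -0.9397)
θ=250°: |BD| = 6.4113
θ=250°: circle(B,7.00) ∩ circle(D,3.00): a=6.3251, h=2.9988
θ=250°:   candidates: C₊=(5.4753,2.9538) cross=19.226; C₋=(6.3543,-2.9790) cross=-19.226
θ=250°:   branch + wants cross > 0 → take C=(5.4753,2.9538) (cross=19.226)
θ=250°: ex = (C−B)/|BC| = (0.8310,0.5562); ey = (-0.5562,0.8310)
θ=250°: P = B + -1.87·ex + 1.93·ey = (-2.9696,-0.3759)

θ=205°: -3.47 0.39
θ=215°: -3.40 0.17
θ=250°: -2.97 -0.38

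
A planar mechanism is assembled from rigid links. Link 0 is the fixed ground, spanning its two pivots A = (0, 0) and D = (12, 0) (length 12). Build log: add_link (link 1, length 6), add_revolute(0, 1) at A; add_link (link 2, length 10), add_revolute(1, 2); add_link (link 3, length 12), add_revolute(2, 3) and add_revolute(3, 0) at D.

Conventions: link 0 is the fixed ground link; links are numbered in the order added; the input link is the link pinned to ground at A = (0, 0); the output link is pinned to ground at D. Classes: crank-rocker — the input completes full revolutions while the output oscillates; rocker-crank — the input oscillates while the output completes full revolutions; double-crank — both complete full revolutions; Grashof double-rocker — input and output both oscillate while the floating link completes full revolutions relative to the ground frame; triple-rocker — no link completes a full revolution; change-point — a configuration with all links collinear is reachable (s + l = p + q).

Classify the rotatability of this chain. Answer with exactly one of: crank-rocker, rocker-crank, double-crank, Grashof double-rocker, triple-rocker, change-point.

lengths: ground=12, input=6, coupler=10, output=12
sorted: s=6 (shortest), l=12 (longest), p+q=22
s + l = 18 vs p + q = 22
s + l < p + q (Grashof) with shortest = input link → crank-rocker

crank-rocker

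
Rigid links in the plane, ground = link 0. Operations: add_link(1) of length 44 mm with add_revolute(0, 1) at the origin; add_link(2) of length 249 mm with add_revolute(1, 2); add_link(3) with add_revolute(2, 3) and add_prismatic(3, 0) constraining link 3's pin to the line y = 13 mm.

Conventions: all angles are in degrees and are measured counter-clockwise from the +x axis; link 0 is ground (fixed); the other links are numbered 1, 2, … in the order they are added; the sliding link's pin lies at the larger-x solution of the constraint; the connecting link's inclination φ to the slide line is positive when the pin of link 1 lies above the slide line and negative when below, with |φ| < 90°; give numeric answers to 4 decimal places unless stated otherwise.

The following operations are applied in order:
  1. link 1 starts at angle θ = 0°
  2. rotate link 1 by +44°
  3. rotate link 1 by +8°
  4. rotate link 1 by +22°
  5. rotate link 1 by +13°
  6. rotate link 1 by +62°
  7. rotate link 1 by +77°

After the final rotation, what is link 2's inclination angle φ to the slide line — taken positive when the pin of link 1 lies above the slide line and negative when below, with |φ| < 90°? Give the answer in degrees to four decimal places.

geometry: r = 44 mm, L = 249 mm, e = 13 mm; θ starts at 0°
rotate link 1 by +44°: θ ← 0° +44° = 44°
rotate link 1 by +8°: θ ← 44° +8° = 52°
rotate link 1 by +22°: θ ← 52° +22° = 74°
rotate link 1 by +13°: θ ← 74° +13° = 87°
rotate link 1 by +62°: θ ← 87° +62° = 149°
rotate link 1 by +77°: θ ← 149° +77° = 226°
h = r sin θ − e = -31.650951 − 13 = -44.650951
sin φ = h / L = -44.650951 / 249 = -0.17932109
φ = arcsin(-0.17932109) = -10.330218°

-10.3302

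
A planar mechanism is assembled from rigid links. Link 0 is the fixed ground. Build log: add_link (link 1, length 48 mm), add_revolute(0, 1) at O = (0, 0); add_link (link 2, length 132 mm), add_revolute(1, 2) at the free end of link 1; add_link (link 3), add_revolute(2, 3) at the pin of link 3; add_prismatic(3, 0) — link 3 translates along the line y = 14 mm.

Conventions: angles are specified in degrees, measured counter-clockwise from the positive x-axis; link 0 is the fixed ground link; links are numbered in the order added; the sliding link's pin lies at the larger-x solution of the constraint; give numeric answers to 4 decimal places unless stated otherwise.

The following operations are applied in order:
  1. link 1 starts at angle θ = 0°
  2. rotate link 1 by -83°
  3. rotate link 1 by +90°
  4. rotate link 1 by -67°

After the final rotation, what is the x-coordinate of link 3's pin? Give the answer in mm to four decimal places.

geometry: r = 48 mm, L = 132 mm, e = 14 mm; θ starts at 0°
rotate link 1 by -83°: θ ← 0° -83° = -83°
rotate link 1 by +90°: θ ← -83° +90° = 7°
rotate link 1 by -67°: θ ← 7° -67° = -60°
crank pin P = (r cos θ, r sin θ) = (24.000000, -41.569219)
h = r sin θ − e = -41.569219 − 14 = -55.569219
x = r cos θ + √(L² − h²) = 24.000000 + 119.733295 = 143.733295

143.7333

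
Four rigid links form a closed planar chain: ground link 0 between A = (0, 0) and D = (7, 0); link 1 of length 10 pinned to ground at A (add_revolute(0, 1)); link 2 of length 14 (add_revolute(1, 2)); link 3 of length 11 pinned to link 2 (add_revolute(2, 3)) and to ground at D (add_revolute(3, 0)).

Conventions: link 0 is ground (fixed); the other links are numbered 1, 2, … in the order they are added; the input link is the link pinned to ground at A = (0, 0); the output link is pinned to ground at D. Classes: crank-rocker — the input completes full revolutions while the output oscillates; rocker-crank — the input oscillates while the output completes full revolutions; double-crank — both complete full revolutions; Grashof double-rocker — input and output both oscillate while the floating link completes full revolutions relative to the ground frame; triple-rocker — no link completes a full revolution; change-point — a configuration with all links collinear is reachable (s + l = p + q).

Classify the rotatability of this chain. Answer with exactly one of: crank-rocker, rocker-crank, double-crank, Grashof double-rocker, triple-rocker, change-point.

lengths: ground=7, input=10, coupler=14, output=11
sorted: s=7 (shortest), l=14 (longest), p+q=21
s + l = 21 vs p + q = 21
s + l = p + q → change-point (collinear configuration reachable)

change-point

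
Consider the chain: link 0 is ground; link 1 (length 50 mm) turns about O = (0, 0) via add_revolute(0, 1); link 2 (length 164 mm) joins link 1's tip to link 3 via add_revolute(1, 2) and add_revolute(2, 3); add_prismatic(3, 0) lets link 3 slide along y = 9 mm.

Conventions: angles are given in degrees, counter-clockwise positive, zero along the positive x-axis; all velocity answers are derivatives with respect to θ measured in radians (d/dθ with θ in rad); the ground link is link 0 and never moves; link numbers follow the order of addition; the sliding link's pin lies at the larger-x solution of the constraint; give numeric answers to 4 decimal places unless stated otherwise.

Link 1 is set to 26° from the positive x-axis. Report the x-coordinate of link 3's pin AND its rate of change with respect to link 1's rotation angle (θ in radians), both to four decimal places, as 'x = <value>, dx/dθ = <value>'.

geometry: r = 50 mm, L = 164 mm, e = 9 mm
crank pin P = (r cos θ, r sin θ) = (44.939702, 21.918557)
h = r sin θ − e = 21.918557 − 9 = 12.918557
x = r cos θ + √(L² − h²) = 44.939702 + 163.490400 = 208.430102
dx/dθ = −r sin θ − h·r cos θ/√(L² − h²) (θ in radians; h = 12.918557) = -25.469568

x = 208.4301, dx/dθ = -25.4696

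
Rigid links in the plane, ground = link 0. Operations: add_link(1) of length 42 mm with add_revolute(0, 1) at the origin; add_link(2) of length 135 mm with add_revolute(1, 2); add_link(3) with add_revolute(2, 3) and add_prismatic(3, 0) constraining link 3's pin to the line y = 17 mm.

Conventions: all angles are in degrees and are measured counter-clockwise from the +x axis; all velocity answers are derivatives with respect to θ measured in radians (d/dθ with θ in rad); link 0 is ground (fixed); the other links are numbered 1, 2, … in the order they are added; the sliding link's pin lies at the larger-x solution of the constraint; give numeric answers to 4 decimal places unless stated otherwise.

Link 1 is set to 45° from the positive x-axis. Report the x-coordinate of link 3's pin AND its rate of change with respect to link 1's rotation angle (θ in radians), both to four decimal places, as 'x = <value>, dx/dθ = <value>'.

geometry: r = 42 mm, L = 135 mm, e = 17 mm
crank pin P = (r cos θ, r sin θ) = (29.698485, 29.698485)
h = r sin θ − e = 29.698485 − 17 = 12.698485
x = r cos θ + √(L² − h²) = 29.698485 + 134.401445 = 164.099930
dx/dθ = −r sin θ − h·r cos θ/√(L² − h²) (θ in radians; h = 12.698485) = -32.504450

x = 164.0999, dx/dθ = -32.5044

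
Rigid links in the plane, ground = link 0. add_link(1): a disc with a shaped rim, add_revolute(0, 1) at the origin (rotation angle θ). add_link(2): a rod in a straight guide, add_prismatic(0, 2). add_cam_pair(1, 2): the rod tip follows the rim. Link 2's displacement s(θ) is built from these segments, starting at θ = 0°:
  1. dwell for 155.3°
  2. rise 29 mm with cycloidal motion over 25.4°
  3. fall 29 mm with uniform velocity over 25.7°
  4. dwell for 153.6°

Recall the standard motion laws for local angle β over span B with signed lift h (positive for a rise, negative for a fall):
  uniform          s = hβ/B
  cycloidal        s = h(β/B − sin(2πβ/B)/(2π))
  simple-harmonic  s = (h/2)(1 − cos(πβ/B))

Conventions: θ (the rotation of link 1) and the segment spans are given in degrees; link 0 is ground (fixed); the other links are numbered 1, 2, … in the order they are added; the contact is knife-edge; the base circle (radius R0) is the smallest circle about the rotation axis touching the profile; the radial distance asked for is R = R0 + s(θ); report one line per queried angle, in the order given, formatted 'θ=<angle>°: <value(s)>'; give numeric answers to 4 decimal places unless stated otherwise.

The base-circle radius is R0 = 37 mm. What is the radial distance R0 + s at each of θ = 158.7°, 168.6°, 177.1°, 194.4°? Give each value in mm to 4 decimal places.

segment 1 (0° to 155.3°, dwell): s unchanged at 0.0000
θ = 158.7° falls in segment 2 (155.3° to 180.7°, cycloidal, h = 29): β = 158.7 − 155.3 = 3.4°, B = 25.4°; Δs = 29·(0.1339 − sin(2π·0.1339)/(2π)) = 0.4417; s = 0.0000 + 0.4417 = 0.4417
θ = 168.6° falls in segment 2 (155.3° to 180.7°, cycloidal, h = 29): β = 168.6 − 155.3 = 13.3°, B = 25.4°; Δs = 29·(0.5236 − sin(2π·0.5236)/(2π)) = 15.8676; s = 0.0000 + 15.8676 = 15.8676
θ = 177.1° falls in segment 2 (155.3° to 180.7°, cycloidal, h = 29): β = 177.1 − 155.3 = 21.8°, B = 25.4°; Δs = 29·(0.8583 − sin(2π·0.8583)/(2π)) = 28.4779; s = 0.0000 + 28.4779 = 28.4779
segment 2 (155.3° to 180.7°, cycloidal, h = 29) is passed completely: s = 0.0000 + (29) = 29.0000
θ = 194.4° falls in segment 3 (180.7° to 206.4°, uniform, h = -29): β = 194.4 − 180.7 = 13.7°, B = 25.7°; Δs = -29·13.7/25.7 = -15.4591; s = 29.0000 − 15.4591 = 13.5409
θ=158.7°: R = R0 + s = 37 + 0.4417 = 37.4417
θ=168.6°: R = R0 + s = 37 + 15.8676 = 52.8676
θ=177.1°: R = R0 + s = 37 + 28.4779 = 65.4779
θ=194.4°: R = R0 + s = 37 + 13.5409 = 50.5409

θ=158.7°: 37.4417
θ=168.6°: 52.8676
θ=177.1°: 65.4779
θ=194.4°: 50.5409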